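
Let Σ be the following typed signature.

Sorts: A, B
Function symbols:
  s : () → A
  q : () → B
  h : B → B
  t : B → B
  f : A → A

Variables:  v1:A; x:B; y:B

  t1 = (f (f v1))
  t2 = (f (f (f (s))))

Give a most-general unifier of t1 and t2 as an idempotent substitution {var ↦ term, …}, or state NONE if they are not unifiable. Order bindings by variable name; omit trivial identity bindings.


{v1 ↦ (f (s))}


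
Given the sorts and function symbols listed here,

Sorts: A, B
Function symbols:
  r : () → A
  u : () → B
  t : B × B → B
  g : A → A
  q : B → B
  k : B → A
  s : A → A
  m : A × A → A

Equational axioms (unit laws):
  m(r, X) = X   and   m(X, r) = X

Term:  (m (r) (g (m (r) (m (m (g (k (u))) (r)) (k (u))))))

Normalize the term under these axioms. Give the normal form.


1. (m (r) (g (m (r) (m (m (g (k (u))) (r)) (k (u))))))  →  (g (m (r) (m (m (g (k (u))) (r)) (k (u)))))
2. (g (m (r) (m (m (g (k (u))) (r)) (k (u)))))  →  (g (m (m (g (k (u))) (r)) (k (u))))
3. (g (m (m (g (k (u))) (r)) (k (u))))  →  (g (m (g (k (u))) (k (u))))

normal form = (g (m (g (k (u))) (k (u))))


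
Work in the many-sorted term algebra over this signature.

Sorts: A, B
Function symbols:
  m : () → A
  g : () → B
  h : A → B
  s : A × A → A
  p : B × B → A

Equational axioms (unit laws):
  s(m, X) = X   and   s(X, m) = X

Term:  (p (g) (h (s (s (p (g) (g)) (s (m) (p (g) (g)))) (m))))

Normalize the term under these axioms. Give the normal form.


normal form = (p (g) (h (s (p (g) (g)) (p (g) (g)))))

1. (p (g) (h (s (s (p (g) (g)) (s (m) (p (g) (g)))) (m))))  →  (p (g) (h (s (p (g) (g)) (s (m) (p (g) (g))))))
2. (p (g) (h (s (p (g) (g)) (s (m) (p (g) (g))))))  →  (p (g) (h (s (p (g) (g)) (p (g) (g)))))


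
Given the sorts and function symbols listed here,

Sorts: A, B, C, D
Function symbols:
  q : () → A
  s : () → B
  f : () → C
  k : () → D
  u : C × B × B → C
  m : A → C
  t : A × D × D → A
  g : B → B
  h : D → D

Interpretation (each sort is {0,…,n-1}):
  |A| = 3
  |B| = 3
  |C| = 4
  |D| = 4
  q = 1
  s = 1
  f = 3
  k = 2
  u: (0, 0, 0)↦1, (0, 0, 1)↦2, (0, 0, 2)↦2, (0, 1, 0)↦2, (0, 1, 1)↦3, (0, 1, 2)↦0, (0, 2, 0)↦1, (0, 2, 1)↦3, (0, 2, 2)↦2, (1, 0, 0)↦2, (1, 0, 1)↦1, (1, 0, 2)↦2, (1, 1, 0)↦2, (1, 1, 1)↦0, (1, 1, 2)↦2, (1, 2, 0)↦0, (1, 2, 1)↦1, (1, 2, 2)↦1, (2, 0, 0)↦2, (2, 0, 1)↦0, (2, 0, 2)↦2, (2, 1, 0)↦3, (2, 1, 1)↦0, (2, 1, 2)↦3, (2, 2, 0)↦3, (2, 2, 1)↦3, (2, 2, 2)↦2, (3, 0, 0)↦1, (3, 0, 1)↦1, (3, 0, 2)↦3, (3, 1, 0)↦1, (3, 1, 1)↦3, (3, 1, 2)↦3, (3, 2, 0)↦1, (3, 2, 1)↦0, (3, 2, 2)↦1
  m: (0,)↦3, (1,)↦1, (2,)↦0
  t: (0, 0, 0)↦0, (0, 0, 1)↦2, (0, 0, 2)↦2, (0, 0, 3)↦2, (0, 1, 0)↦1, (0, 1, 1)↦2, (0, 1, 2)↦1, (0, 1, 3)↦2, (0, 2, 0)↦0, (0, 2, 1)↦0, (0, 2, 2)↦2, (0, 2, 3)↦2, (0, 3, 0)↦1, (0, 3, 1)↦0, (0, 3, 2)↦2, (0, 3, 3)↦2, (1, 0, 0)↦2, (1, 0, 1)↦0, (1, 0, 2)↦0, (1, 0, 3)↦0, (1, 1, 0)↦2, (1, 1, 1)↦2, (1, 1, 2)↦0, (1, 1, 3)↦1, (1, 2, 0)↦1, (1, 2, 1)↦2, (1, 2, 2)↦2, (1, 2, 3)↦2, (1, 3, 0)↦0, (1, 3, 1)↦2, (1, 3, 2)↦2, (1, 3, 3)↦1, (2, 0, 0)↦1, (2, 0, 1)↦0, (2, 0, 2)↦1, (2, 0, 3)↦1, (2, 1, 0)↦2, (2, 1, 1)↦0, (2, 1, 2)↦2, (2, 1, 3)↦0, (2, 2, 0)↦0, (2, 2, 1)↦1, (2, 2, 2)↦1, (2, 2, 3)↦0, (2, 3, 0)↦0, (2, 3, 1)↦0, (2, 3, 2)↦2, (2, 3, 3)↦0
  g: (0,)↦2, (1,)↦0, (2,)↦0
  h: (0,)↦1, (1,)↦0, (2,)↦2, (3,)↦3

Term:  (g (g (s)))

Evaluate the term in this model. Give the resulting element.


  s = 1
  (g (s)) = g(1,) = 0
  (g (g (s))) = g(0,) = 2

value = 2


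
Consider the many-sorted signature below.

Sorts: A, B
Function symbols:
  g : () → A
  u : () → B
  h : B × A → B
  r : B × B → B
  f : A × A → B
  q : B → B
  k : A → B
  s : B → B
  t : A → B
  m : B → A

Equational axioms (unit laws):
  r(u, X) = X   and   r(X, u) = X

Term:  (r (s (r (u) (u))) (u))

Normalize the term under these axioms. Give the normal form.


normal form = (s (u))

1. (r (s (r (u) (u))) (u))  →  (s (r (u) (u)))
2. (s (r (u) (u)))  →  (s (u))


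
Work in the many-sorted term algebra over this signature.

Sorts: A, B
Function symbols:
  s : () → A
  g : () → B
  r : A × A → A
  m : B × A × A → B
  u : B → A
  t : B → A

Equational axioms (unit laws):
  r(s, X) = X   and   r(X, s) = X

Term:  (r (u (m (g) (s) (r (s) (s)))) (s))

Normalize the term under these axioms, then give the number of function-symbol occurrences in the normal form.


size = 5

1. (r (u (m (g) (s) (r (s) (s)))) (s))  →  (u (m (g) (s) (r (s) (s))))
2. (u (m (g) (s) (r (s) (s))))  →  (u (m (g) (s) (s)))
normal form: (u (m (g) (s) (s)))


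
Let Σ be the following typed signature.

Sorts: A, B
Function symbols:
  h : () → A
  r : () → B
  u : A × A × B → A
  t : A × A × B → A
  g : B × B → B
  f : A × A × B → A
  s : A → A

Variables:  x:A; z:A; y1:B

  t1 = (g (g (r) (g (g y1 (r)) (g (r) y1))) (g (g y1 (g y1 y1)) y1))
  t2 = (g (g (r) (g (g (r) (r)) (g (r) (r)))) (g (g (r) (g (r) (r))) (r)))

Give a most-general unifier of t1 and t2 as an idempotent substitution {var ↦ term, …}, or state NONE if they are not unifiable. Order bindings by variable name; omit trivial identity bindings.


{y1 ↦ (r)}


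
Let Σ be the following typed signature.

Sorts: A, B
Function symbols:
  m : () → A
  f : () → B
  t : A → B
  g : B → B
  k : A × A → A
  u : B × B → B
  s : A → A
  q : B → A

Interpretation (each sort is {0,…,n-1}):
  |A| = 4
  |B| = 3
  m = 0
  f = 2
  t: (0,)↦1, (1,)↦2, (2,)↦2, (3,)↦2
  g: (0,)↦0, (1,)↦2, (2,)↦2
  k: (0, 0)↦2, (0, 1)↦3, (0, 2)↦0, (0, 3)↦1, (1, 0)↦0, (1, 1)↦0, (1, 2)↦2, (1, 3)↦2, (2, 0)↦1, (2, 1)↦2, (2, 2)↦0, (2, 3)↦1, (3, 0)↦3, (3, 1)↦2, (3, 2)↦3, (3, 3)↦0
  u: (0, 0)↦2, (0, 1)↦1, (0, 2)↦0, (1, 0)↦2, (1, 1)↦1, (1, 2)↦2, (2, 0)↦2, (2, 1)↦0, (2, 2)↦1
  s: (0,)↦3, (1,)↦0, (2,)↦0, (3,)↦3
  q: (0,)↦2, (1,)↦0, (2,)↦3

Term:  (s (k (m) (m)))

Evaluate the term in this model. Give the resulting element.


  m = 0
  m = 0
  (k (m) (m)) = k(0, 0) = 2
  (s (k (m) (m))) = s(2,) = 0

value = 0


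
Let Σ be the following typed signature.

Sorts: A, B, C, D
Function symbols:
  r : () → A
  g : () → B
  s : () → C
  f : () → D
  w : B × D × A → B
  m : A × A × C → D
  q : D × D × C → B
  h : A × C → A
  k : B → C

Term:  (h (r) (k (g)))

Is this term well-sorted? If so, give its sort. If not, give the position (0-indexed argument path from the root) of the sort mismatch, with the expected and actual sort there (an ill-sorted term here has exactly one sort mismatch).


  (r) : A
    (g) : B
  (k (g)) : C
(h (r) (k (g))) : A

well-sorted; sort = A


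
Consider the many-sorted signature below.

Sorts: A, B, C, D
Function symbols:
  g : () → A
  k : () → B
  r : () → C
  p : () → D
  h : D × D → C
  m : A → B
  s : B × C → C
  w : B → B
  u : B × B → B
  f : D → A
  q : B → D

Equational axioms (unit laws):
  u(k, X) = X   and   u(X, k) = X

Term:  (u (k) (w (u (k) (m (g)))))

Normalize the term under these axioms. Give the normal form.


1. (u (k) (w (u (k) (m (g)))))  →  (w (u (k) (m (g))))
2. (w (u (k) (m (g))))  →  (w (m (g)))

normal form = (w (m (g)))


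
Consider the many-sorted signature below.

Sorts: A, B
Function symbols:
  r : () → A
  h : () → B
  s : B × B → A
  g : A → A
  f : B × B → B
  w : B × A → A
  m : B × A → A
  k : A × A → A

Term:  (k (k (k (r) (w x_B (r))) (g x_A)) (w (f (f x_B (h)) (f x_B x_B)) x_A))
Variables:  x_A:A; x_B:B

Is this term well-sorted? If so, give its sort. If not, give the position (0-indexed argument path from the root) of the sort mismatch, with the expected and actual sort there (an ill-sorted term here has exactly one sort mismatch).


well-sorted; sort = A

      (r) : A
        x_B : B
        (r) : A
      (w x_B (r)) : A
    (k (r) (w x_B (r))) : A
      x_A : A
    (g x_A) : A
  (k (k (r) (w x_B (r))) (g x_A)) : A
        x_B : B
        (h) : B
      (f x_B (h)) : B
        x_B : B
        x_B : B
      (f x_B x_B) : B
    (f (f x_B (h)) (f x_B x_B)) : B
    x_A : A
  (w (f (f x_B (h)) (f x_B x_B)) x_A) : A
(k (k (k (r) (w x_B (r))) (g x_A)) (w (f (f x_B (h)) (f x_B x_B)) x_A)) : A


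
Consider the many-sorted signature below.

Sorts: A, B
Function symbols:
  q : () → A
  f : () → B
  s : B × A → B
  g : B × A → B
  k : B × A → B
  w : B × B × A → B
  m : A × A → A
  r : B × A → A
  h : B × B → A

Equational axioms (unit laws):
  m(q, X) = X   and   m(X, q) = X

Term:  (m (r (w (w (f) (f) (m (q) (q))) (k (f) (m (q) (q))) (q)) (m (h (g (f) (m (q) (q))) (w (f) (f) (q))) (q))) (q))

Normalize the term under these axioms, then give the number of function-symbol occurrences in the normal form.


1. (m (r (w (w (f) (f) (m (q) (q))) (k (f) (m (q) (q))) (q)) (m (h (g (f) (m (q) (q))) (w (f) (f) (q))) (q))) (q))  →  (r (w (w (f) (f) (m (q) (q))) (k (f) (m (q) (q))) (q)) (m (h (g (f) (m (q) (q))) (w (f) (f) (q))) (q)))
2. (r (w (w (f) (f) (m (q) (q))) (k (f) (m (q) (q))) (q)) (m (h (g (f) (m (q) (q))) (w (f) (f) (q))) (q)))  →  (r (w (w (f) (f) (q)) (k (f) (m (q) (q))) (q)) (m (h (g (f) (m (q) (q))) (w (f) (f) (q))) (q)))
3. (r (w (w (f) (f) (q)) (k (f) (m (q) (q))) (q)) (m (h (g (f) (m (q) (q))) (w (f) (f) (q))) (q)))  →  (r (w (w (f) (f) (q)) (k (f) (q)) (q)) (m (h (g (f) (m (q) (q))) (w (f) (f) (q))) (q)))
4. (r (w (w (f) (f) (q)) (k (f) (q)) (q)) (m (h (g (f) (m (q) (q))) (w (f) (f) (q))) (q)))  →  (r (w (w (f) (f) (q)) (k (f) (q)) (q)) (h (g (f) (m (q) (q))) (w (f) (f) (q))))
5. (r (w (w (f) (f) (q)) (k (f) (q)) (q)) (h (g (f) (m (q) (q))) (w (f) (f) (q))))  →  (r (w (w (f) (f) (q)) (k (f) (q)) (q)) (h (g (f) (q)) (w (f) (f) (q))))
normal form: (r (w (w (f) (f) (q)) (k (f) (q)) (q)) (h (g (f) (q)) (w (f) (f) (q))))

size = 18


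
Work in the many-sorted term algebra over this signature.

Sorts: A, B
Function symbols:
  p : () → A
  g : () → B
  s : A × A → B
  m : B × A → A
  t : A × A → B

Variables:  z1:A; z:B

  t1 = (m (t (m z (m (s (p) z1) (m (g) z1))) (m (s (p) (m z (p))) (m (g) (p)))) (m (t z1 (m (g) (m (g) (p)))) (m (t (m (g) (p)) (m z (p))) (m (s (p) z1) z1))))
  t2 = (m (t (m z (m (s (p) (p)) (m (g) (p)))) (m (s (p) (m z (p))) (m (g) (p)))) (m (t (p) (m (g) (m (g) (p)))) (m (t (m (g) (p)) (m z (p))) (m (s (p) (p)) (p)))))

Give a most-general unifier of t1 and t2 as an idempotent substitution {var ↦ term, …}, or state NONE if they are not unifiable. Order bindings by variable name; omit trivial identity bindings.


{z1 ↦ (p)}


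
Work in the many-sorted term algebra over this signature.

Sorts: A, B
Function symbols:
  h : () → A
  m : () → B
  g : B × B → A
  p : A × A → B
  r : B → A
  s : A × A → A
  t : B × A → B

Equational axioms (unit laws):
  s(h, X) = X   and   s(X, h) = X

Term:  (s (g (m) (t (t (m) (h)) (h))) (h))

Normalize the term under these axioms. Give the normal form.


normal form = (g (m) (t (t (m) (h)) (h)))

1. (s (g (m) (t (t (m) (h)) (h))) (h))  →  (g (m) (t (t (m) (h)) (h)))


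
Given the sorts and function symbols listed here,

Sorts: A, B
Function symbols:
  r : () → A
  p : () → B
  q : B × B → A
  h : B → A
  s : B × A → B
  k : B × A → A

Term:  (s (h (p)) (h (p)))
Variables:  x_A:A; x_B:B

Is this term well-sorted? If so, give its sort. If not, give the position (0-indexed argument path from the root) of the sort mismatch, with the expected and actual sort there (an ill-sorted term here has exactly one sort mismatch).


    (p) : B
  (h (p)) : A
    (p) : B
  (h (p)) : A
(s (h (p)) (h (p))) : ✗ arg 0 at [0] has sort A, expected B

ill-sorted at position [0]: expected B, got A


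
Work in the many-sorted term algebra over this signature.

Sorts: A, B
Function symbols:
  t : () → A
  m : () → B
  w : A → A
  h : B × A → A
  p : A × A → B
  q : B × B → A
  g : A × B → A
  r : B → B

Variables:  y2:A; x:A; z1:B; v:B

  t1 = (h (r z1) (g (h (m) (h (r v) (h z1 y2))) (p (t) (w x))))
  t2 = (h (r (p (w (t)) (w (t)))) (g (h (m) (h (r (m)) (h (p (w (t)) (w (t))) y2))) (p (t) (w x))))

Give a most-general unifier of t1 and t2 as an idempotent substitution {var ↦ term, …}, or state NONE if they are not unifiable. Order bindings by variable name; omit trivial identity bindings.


{v ↦ (m), z1 ↦ (p (w (t)) (w (t)))}


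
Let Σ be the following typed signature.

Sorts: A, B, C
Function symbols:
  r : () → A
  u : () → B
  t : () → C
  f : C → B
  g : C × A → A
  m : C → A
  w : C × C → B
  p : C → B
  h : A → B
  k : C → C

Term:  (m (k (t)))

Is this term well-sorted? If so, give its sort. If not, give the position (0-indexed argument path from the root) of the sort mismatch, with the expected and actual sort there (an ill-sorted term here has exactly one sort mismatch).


    (t) : C
  (k (t)) : C
(m (k (t))) : A

well-sorted; sort = A


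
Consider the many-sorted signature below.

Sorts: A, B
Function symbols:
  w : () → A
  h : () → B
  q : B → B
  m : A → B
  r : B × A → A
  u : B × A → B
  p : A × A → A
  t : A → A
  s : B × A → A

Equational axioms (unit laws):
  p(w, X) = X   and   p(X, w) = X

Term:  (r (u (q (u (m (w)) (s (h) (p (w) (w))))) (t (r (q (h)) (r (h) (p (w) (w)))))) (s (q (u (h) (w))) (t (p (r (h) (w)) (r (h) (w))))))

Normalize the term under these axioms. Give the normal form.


normal form = (r (u (q (u (m (w)) (s (h) (w)))) (t (r (q (h)) (r (h) (w))))) (s (q (u (h) (w))) (t (p (r (h) (w)) (r (h) (w))))))

1. (r (u (q (u (m (w)) (s (h) (p (w) (w))))) (t (r (q (h)) (r (h) (p (w) (w)))))) (s (q (u (h) (w))) (t (p (r (h) (w)) (r (h) (w))))))  →  (r (u (q (u (m (w)) (s (h) (w)))) (t (r (q (h)) (r (h) (p (w) (w)))))) (s (q (u (h) (w))) (t (p (r (h) (w)) (r (h) (w))))))
2. (r (u (q (u (m (w)) (s (h) (w)))) (t (r (q (h)) (r (h) (p (w) (w)))))) (s (q (u (h) (w))) (t (p (r (h) (w)) (r (h) (w))))))  →  (r (u (q (u (m (w)) (s (h) (w)))) (t (r (q (h)) (r (h) (w))))) (s (q (u (h) (w))) (t (p (r (h) (w)) (r (h) (w))))))


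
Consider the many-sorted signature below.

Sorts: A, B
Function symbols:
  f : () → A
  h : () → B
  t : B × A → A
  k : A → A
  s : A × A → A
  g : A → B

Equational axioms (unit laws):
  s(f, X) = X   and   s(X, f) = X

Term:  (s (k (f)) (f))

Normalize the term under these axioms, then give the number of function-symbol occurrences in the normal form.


size = 2

1. (s (k (f)) (f))  →  (k (f))
normal form: (k (f))


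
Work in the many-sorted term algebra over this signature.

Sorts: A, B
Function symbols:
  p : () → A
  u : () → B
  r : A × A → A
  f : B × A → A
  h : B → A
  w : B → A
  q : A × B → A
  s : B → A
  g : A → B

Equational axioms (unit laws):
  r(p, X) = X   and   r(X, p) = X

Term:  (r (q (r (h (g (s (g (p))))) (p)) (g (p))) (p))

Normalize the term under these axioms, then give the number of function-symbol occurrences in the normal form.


size = 8

1. (r (q (r (h (g (s (g (p))))) (p)) (g (p))) (p))  →  (q (r (h (g (s (g (p))))) (p)) (g (p)))
2. (q (r (h (g (s (g (p))))) (p)) (g (p)))  →  (q (h (g (s (g (p))))) (g (p)))
normal form: (q (h (g (s (g (p))))) (g (p)))


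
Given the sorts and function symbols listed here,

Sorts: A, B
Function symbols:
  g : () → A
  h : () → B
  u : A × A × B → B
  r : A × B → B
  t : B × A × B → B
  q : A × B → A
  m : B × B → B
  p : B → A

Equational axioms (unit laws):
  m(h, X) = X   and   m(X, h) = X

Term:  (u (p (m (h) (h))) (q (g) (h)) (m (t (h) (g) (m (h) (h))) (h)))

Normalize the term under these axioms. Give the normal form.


1. (u (p (m (h) (h))) (q (g) (h)) (m (t (h) (g) (m (h) (h))) (h)))  →  (u (p (h)) (q (g) (h)) (m (t (h) (g) (m (h) (h))) (h)))
2. (u (p (h)) (q (g) (h)) (m (t (h) (g) (m (h) (h))) (h)))  →  (u (p (h)) (q (g) (h)) (t (h) (g) (m (h) (h))))
3. (u (p (h)) (q (g) (h)) (t (h) (g) (m (h) (h))))  →  (u (p (h)) (q (g) (h)) (t (h) (g) (h)))

normal form = (u (p (h)) (q (g) (h)) (t (h) (g) (h)))


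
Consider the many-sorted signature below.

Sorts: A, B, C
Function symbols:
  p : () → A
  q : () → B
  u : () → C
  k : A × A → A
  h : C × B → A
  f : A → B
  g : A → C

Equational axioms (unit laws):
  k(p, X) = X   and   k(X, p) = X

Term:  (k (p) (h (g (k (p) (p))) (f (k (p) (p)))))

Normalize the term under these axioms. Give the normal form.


1. (k (p) (h (g (k (p) (p))) (f (k (p) (p)))))  →  (h (g (k (p) (p))) (f (k (p) (p))))
2. (h (g (k (p) (p))) (f (k (p) (p))))  →  (h (g (p)) (f (k (p) (p))))
3. (h (g (p)) (f (k (p) (p))))  →  (h (g (p)) (f (p)))

normal form = (h (g (p)) (f (p)))


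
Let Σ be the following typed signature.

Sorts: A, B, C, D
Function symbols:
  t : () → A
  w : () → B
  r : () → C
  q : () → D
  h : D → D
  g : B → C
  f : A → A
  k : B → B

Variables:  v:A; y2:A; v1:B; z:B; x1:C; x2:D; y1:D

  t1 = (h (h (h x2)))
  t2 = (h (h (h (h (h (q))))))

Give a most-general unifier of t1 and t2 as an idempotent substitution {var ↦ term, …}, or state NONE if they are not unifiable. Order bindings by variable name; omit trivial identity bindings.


{x2 ↦ (h (h (q)))}


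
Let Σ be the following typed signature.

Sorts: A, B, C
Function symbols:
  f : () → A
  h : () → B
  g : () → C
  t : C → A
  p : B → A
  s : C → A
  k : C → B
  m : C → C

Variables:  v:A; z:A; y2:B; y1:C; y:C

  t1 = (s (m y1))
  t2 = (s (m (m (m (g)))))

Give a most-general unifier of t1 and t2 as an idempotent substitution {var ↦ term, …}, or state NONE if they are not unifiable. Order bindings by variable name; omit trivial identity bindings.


{y1 ↦ (m (m (g)))}


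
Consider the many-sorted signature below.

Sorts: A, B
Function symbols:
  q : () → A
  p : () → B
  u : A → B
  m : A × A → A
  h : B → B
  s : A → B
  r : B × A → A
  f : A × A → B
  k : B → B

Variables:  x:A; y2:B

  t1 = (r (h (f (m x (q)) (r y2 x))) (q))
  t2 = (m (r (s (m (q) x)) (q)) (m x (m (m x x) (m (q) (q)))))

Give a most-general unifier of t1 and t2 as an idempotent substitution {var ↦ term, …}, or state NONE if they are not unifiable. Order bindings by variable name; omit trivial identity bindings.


head clash or occurs-check failure — not unifiable

NONE (not unifiable)


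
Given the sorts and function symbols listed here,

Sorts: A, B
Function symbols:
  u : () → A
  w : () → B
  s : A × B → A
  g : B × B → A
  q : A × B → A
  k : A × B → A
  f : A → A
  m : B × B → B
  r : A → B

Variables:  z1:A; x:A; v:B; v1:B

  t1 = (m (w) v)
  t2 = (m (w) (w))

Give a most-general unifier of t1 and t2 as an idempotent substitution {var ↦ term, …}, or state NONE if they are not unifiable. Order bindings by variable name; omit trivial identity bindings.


{v ↦ (w)}


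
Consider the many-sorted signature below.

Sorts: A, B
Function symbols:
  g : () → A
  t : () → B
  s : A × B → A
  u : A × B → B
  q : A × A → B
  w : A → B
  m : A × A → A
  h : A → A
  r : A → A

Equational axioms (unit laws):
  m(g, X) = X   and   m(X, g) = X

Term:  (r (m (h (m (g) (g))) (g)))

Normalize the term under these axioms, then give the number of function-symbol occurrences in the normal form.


size = 3

1. (r (m (h (m (g) (g))) (g)))  →  (r (h (m (g) (g))))
2. (r (h (m (g) (g))))  →  (r (h (g)))
normal form: (r (h (g)))


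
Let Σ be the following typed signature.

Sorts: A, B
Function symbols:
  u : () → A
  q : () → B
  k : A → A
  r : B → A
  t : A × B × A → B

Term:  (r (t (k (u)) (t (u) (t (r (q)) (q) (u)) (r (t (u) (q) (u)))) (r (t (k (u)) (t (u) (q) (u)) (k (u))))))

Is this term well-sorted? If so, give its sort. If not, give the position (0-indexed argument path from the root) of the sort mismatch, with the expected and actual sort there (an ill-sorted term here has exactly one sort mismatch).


      (u) : A
    (k (u)) : A
      (u) : A
          (q) : B
        (r (q)) : A
        (q) : B
        (u) : A
      (t (r (q)) (q) (u)) : B
          (u) : A
          (q) : B
          (u) : A
        (t (u) (q) (u)) : B
      (r (t (u) (q) (u))) : A
    (t (u) (t (r (q)) (q) (u)) (r (t (u) (q) (u)))) : B
          (u) : A
        (k (u)) : A
          (u) : A
          (q) : B
          (u) : A
        (t (u) (q) (u)) : B
          (u) : A
        (k (u)) : A
      (t (k (u)) (t (u) (q) (u)) (k (u))) : B
    (r (t (k (u)) (t (u) (q) (u)) (k (u)))) : A
  (t (k (u)) (t (u) (t (r (q)) (q) (u)) (r (t (u) (q) (u)))) (r (t (k (u)) (t (u) (q) (u)) (k (u))))) : B
(r (t (k (u)) (t (u) (t (r (q)) (q) (u)) (r (t (u) (q) (u)))) (r (t (k (u)) (t (u) (q) (u)) (k (u)))))) : A

well-sorted; sort = A


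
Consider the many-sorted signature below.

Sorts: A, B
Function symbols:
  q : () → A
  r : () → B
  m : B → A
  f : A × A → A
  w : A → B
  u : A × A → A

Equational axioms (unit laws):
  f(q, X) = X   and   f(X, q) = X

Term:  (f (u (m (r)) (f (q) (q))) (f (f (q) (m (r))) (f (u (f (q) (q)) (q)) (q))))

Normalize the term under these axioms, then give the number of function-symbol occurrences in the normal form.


1. (f (u (m (r)) (f (q) (q))) (f (f (q) (m (r))) (f (u (f (q) (q)) (q)) (q))))  →  (f (u (m (r)) (q)) (f (f (q) (m (r))) (f (u (f (q) (q)) (q)) (q))))
2. (f (u (m (r)) (q)) (f (f (q) (m (r))) (f (u (f (q) (q)) (q)) (q))))  →  (f (u (m (r)) (q)) (f (m (r)) (f (u (f (q) (q)) (q)) (q))))
3. (f (u (m (r)) (q)) (f (m (r)) (f (u (f (q) (q)) (q)) (q))))  →  (f (u (m (r)) (q)) (f (m (r)) (u (f (q) (q)) (q))))
4. (f (u (m (r)) (q)) (f (m (r)) (u (f (q) (q)) (q))))  →  (f (u (m (r)) (q)) (f (m (r)) (u (q) (q))))
normal form: (f (u (m (r)) (q)) (f (m (r)) (u (q) (q))))

size = 11


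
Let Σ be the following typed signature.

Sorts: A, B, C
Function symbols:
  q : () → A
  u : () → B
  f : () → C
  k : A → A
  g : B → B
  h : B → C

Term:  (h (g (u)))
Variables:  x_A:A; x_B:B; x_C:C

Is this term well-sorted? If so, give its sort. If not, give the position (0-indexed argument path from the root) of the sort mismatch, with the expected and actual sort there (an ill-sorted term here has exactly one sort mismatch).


well-sorted; sort = C

    (u) : B
  (g (u)) : B
(h (g (u))) : C


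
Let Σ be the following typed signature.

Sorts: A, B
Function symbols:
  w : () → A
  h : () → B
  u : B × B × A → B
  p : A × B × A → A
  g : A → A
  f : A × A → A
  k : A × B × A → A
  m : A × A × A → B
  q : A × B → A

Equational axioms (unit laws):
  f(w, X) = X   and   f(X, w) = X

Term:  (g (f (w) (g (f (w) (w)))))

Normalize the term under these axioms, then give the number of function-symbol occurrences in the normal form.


size = 3

1. (g (f (w) (g (f (w) (w)))))  →  (g (g (f (w) (w))))
2. (g (g (f (w) (w))))  →  (g (g (w)))
normal form: (g (g (w)))


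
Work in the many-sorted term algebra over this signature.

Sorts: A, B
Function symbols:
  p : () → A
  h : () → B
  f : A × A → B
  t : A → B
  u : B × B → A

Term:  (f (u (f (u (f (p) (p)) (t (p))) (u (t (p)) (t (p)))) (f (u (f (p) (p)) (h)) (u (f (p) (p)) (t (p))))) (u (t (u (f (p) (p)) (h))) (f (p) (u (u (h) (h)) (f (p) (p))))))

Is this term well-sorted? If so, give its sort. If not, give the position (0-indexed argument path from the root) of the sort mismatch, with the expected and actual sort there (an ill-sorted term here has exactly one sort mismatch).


          (p) : A
          (p) : A
        (f (p) (p)) : B
          (p) : A
        (t (p)) : B
      (u (f (p) (p)) (t (p))) : A
          (p) : A
        (t (p)) : B
          (p) : A
        (t (p)) : B
      (u (t (p)) (t (p))) : A
    (f (u (f (p) (p)) (t (p))) (u (t (p)) (t (p)))) : B
          (p) : A
          (p) : A
        (f (p) (p)) : B
        (h) : B
      (u (f (p) (p)) (h)) : A
          (p) : A
          (p) : A
        (f (p) (p)) : B
          (p) : A
        (t (p)) : B
      (u (f (p) (p)) (t (p))) : A
    (f (u (f (p) (p)) (h)) (u (f (p) (p)) (t (p)))) : B
  (u (f (u (f (p) (p)) (t (p))) (u (t (p)) (t (p)))) (f (u (f (p) (p)) (h)) (u (f (p) (p)) (t (p))))) : A
          (p) : A
          (p) : A
        (f (p) (p)) : B
        (h) : B
      (u (f (p) (p)) (h)) : A
    (t (u (f (p) (p)) (h))) : B
      (p) : A
          (h) : B
          (h) : B
        (u (h) (h)) : A
          (p) : A
          (p) : A
        (f (p) (p)) : B
      (u (u (h) (h)) (f (p) (p))) : ✗ arg 0 at [1, 1, 1, 0] has sort A, expected B

ill-sorted at position [1, 1, 1, 0]: expected B, got A


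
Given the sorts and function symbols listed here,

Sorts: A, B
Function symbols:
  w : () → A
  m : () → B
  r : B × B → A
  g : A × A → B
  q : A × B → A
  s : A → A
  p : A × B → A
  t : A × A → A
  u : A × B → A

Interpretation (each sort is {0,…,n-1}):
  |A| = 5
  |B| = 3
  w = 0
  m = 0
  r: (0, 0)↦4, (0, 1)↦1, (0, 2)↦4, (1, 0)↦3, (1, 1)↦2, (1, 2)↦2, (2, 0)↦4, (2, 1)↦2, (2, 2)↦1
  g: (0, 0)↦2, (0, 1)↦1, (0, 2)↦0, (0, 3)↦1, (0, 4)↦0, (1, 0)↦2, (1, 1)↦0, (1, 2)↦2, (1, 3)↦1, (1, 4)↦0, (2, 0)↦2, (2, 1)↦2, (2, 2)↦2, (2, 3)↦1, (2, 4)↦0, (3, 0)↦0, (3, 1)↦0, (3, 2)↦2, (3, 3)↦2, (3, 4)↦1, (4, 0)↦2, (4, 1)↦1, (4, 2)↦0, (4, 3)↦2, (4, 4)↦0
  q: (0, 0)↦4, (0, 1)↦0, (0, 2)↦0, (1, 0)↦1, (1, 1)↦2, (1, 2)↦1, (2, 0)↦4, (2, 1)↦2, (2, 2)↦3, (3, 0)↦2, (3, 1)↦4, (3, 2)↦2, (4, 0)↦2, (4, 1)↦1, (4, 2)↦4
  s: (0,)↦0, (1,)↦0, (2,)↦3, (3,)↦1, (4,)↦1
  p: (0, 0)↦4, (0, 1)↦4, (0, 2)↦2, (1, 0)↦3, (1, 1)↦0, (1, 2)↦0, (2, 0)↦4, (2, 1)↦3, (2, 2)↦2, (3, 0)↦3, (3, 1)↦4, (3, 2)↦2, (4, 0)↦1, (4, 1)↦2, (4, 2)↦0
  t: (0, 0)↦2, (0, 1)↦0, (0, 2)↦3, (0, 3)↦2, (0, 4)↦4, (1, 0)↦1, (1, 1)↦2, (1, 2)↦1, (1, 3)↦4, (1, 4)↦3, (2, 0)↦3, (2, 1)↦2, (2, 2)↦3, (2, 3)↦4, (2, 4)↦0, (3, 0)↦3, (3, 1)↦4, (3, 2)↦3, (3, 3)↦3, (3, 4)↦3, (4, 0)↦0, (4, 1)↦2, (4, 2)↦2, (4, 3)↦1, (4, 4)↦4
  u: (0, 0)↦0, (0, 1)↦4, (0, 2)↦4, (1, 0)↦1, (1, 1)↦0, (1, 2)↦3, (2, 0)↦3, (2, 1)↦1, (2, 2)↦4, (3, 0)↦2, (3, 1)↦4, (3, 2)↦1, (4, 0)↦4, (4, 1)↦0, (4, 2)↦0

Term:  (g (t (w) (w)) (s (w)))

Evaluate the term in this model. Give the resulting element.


value = 2

  w = 0
  w = 0
  (t (w) (w)) = t(0, 0) = 2
  w = 0
  (s (w)) = s(0,) = 0
  (g (t (w) (w)) (s (w))) = g(2, 0) = 2


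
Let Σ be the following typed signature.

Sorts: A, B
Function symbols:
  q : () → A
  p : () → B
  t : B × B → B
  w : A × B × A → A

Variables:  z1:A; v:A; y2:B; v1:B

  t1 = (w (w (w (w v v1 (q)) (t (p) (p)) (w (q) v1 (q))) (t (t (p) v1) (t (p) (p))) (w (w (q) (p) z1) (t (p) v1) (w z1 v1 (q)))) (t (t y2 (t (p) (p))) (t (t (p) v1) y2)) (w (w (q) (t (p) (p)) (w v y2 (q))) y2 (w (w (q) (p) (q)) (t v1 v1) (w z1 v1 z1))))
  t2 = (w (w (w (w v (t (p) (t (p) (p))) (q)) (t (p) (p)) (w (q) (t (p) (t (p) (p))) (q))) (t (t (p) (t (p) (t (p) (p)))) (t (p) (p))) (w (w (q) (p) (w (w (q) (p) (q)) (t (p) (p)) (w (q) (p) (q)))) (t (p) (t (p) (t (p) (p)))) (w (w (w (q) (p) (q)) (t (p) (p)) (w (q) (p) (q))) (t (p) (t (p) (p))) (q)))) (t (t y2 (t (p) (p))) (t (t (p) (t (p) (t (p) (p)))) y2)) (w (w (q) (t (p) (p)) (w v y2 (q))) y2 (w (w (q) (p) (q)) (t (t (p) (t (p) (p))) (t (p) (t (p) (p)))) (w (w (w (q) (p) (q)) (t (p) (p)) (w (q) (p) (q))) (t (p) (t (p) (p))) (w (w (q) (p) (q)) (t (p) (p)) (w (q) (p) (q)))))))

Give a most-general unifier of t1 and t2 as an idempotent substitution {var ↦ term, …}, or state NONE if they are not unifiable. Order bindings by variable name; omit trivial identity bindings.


{v1 ↦ (t (p) (t (p) (p))), z1 ↦ (w (w (q) (p) (q)) (t (p) (p)) (w (q) (p) (q)))}


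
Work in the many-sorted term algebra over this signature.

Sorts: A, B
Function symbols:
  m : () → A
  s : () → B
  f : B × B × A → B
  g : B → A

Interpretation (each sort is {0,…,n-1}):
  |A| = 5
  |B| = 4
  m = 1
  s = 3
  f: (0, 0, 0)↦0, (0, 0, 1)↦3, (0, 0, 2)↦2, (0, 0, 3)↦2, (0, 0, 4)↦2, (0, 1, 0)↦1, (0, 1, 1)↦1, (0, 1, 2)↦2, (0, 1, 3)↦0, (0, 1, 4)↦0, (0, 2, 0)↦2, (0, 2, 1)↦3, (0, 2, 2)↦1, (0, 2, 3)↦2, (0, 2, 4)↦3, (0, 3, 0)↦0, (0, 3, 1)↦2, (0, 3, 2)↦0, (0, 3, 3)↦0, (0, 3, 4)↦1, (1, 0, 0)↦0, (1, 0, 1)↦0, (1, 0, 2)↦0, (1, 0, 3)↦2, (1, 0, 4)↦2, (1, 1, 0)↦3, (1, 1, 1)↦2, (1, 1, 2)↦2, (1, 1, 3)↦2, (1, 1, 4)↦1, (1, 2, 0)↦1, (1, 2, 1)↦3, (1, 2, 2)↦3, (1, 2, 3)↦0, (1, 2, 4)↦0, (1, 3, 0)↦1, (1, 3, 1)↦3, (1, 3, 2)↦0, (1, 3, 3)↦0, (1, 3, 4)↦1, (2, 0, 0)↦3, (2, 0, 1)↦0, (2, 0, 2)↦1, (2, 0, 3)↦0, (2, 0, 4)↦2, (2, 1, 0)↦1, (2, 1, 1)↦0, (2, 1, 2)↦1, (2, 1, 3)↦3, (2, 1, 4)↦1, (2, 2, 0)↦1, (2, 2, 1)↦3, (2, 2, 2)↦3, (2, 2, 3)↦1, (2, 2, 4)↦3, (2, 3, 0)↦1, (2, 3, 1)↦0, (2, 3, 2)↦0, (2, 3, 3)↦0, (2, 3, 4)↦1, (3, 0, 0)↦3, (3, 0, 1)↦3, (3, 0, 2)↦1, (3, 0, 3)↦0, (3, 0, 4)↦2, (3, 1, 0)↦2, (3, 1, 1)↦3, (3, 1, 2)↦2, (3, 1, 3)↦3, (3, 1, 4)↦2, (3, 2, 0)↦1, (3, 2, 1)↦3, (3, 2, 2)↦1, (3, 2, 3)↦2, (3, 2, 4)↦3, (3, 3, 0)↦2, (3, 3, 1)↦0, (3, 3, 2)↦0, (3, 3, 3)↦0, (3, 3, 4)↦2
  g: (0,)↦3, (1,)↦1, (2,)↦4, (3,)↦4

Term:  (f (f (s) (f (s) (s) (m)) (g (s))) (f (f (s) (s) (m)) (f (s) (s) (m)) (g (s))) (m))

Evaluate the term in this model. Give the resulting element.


  s = 3
  s = 3
  s = 3
  m = 1
  (f (s) (s) (m)) = f(3, 3, 1) = 0
  s = 3
  (g (s)) = g(3,) = 4
  (f (s) (f (s) (s) (m)) (g (s))) = f(3, 0, 4) = 2
  s = 3
  s = 3
  m = 1
  (f (s) (s) (m)) = f(3, 3, 1) = 0
  s = 3
  s = 3
  m = 1
  (f (s) (s) (m)) = f(3, 3, 1) = 0
  s = 3
  (g (s)) = g(3,) = 4
  (f (f (s) (s) (m)) (f (s) (s) (m)) (g (s))) = f(0, 0, 4) = 2
  m = 1
  (f (f (s) (f (s) (s) (m)) (g (s))) (f (f (s) (s) (m)) (f (s) (s) (m)) (g (s))) (m)) = f(2, 2, 1) = 3

value = 3


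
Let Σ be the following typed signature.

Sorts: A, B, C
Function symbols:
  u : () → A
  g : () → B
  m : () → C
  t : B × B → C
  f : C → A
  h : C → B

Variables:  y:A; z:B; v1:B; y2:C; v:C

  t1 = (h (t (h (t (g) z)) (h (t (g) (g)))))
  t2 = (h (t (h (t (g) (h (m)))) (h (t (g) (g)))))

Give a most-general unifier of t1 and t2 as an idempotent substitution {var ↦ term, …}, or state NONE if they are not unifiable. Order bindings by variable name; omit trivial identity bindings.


{z ↦ (h (m))}


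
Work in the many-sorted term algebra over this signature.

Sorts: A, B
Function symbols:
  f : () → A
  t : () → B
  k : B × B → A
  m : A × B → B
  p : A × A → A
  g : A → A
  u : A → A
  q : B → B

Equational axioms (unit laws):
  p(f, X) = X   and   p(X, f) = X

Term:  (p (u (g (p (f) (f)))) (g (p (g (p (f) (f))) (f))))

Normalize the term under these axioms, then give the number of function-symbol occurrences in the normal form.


size = 7

1. (p (u (g (p (f) (f)))) (g (p (g (p (f) (f))) (f))))  →  (p (u (g (f))) (g (p (g (p (f) (f))) (f))))
2. (p (u (g (f))) (g (p (g (p (f) (f))) (f))))  →  (p (u (g (f))) (g (g (p (f) (f)))))
3. (p (u (g (f))) (g (g (p (f) (f)))))  →  (p (u (g (f))) (g (g (f))))
normal form: (p (u (g (f))) (g (g (f))))


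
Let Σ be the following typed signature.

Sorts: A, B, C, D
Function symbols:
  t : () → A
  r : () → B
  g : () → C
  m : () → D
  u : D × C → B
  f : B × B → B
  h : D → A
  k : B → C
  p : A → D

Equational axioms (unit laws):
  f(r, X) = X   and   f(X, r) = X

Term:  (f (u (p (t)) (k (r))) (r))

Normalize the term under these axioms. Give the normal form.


normal form = (u (p (t)) (k (r)))

1. (f (u (p (t)) (k (r))) (r))  →  (u (p (t)) (k (r)))


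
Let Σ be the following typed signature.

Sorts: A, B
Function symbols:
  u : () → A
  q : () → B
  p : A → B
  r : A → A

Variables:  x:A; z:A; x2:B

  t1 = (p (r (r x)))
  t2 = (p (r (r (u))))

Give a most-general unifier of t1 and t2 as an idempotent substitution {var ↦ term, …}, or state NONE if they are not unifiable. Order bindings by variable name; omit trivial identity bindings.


{x ↦ (u)}


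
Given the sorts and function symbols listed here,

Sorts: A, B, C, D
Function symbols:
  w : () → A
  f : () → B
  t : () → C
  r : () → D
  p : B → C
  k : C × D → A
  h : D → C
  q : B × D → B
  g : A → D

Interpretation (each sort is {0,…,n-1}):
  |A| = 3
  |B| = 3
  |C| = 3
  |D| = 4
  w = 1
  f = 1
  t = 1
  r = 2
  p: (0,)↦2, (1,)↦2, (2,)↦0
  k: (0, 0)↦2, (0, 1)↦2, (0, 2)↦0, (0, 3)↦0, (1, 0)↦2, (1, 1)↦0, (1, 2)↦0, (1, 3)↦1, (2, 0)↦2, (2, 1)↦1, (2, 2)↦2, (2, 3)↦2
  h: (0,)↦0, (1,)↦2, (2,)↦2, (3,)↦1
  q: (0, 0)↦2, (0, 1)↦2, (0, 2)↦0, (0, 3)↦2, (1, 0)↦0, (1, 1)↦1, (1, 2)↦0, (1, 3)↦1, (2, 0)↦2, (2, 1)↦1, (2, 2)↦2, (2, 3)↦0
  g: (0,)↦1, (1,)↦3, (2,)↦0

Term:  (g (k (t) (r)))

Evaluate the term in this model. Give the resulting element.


  t = 1
  r = 2
  (k (t) (r)) = k(1, 2) = 0
  (g (k (t) (r))) = g(0,) = 1

value = 1


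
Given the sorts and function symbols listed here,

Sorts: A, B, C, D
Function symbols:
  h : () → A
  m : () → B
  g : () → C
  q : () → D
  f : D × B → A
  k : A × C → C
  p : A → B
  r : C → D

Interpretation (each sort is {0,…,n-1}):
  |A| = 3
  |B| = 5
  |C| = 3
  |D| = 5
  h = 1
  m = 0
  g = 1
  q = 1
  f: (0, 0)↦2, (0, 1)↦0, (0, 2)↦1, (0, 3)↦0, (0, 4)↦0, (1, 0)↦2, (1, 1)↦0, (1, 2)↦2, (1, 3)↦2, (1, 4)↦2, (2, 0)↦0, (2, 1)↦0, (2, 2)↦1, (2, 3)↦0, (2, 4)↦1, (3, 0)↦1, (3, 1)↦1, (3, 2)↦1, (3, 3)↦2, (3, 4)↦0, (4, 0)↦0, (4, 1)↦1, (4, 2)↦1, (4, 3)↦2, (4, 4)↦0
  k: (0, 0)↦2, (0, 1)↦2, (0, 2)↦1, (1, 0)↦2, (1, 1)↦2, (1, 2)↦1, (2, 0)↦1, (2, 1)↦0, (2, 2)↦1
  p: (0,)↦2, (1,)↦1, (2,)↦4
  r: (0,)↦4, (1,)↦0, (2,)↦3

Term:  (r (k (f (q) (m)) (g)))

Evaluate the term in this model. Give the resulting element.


value = 4

  q = 1
  m = 0
  (f (q) (m)) = f(1, 0) = 2
  g = 1
  (k (f (q) (m)) (g)) = k(2, 1) = 0
  (r (k (f (q) (m)) (g))) = r(0,) = 4


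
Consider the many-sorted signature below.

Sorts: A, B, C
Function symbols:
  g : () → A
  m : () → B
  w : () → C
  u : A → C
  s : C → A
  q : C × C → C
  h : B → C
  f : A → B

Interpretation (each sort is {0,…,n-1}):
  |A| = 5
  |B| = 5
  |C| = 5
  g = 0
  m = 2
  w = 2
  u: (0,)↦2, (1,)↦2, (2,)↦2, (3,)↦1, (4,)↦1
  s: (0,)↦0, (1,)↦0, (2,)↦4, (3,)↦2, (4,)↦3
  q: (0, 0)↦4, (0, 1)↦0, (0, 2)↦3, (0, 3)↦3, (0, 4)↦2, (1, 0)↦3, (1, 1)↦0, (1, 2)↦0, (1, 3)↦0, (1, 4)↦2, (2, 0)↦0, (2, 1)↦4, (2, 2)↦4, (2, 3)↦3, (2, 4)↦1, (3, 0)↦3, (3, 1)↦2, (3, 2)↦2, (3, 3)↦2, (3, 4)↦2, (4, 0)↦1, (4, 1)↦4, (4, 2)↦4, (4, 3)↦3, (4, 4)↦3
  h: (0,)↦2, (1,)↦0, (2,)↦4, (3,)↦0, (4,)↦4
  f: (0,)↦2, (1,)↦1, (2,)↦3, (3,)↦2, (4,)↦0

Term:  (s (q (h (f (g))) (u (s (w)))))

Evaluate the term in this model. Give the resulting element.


  g = 0
  (f (g)) = f(0,) = 2
  (h (f (g))) = h(2,) = 4
  w = 2
  (s (w)) = s(2,) = 4
  (u (s (w))) = u(4,) = 1
  (q (h (f (g))) (u (s (w)))) = q(4, 1) = 4
  (s (q (h (f (g))) (u (s (w))))) = s(4,) = 3

value = 3


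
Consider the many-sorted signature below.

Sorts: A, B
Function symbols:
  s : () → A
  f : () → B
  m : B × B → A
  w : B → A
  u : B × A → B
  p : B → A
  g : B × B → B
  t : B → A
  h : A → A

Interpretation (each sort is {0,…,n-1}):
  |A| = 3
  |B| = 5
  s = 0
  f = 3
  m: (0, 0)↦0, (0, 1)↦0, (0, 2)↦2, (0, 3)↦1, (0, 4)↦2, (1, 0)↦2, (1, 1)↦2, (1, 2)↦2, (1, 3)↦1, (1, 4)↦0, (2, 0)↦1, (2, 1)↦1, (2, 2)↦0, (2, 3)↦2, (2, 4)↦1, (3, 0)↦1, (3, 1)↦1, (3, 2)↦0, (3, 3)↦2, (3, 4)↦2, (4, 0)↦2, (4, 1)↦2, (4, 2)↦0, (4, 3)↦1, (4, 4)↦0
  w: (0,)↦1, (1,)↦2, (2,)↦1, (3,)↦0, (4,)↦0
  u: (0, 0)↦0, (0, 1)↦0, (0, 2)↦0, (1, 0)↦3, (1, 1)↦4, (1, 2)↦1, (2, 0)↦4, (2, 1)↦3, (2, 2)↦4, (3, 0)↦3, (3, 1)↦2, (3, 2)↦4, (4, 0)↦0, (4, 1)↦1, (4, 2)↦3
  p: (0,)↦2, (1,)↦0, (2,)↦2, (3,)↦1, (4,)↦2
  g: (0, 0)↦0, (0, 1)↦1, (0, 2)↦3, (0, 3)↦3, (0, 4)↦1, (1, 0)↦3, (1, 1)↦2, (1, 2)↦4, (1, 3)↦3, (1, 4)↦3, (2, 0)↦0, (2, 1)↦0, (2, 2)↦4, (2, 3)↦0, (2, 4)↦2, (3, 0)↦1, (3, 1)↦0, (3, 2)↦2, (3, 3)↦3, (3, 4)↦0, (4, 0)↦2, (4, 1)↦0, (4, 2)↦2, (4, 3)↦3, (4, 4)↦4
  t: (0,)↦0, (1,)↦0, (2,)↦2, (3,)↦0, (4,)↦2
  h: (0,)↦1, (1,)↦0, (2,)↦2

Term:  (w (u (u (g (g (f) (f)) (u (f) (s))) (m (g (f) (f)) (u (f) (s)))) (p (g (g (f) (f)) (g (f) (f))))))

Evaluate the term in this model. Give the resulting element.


  f = 3
  f = 3
  (g (f) (f)) = g(3, 3) = 3
  f = 3
  s = 0
  (u (f) (s)) = u(3, 0) = 3
  (g (g (f) (f)) (u (f) (s))) = g(3, 3) = 3
  f = 3
  f = 3
  (g (f) (f)) = g(3, 3) = 3
  f = 3
  s = 0
  (u (f) (s)) = u(3, 0) = 3
  (m (g (f) (f)) (u (f) (s))) = m(3, 3) = 2
  (u (g (g (f) (f)) (u (f) (s))) (m (g (f) (f)) (u (f) (s)))) = u(3, 2) = 4
  f = 3
  f = 3
  (g (f) (f)) = g(3, 3) = 3
  f = 3
  f = 3
  (g (f) (f)) = g(3, 3) = 3
  (g (g (f) (f)) (g (f) (f))) = g(3, 3) = 3
  (p (g (g (f) (f)) (g (f) (f)))) = p(3,) = 1
  (u (u (g (g (f) (f)) (u (f) (s))) (m (g (f) (f)) (u (f) (s)))) (p (g (g (f) (f)) (g (f) (f))))) = u(4, 1) = 1
  (w (u (u (g (g (f) (f)) (u (f) (s))) (m (g (f) (f)) (u (f) (s)))) (p (g (g (f) (f)) (g (f) (f)))))) = w(1,) = 2

value = 2


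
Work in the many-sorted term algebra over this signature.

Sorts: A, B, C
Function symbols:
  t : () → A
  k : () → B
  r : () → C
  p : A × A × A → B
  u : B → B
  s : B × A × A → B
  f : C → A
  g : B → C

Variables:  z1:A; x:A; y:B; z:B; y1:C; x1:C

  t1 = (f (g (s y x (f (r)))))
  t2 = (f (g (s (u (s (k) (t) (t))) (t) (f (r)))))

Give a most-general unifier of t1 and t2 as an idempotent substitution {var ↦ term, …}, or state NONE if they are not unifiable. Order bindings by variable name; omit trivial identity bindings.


{x ↦ (t), y ↦ (u (s (k) (t) (t)))}


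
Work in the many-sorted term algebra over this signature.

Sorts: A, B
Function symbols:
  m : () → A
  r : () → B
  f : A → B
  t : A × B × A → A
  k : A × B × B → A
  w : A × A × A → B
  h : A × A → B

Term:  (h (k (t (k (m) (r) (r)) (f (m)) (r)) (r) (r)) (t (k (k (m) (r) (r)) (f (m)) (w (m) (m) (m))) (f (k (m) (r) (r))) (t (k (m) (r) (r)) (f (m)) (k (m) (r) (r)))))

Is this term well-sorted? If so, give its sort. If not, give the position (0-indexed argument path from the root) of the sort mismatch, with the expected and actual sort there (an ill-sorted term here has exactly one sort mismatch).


        (m) : A
        (r) : B
        (r) : B
      (k (m) (r) (r)) : A
        (m) : A
      (f (m)) : B
      (r) : B
    (t (k (m) (r) (r)) (f (m)) (r)) : ✗ arg 2 at [0, 0, 2] has sort B, expected A
    (r) : B
    (r) : B
        (m) : A
        (r) : B
        (r) : B
      (k (m) (r) (r)) : A
        (m) : A
      (f (m)) : B
        (m) : A
        (m) : A
        (m) : A
      (w (m) (m) (m)) : B
    (k (k (m) (r) (r)) (f (m)) (w (m) (m) (m))) : A
        (m) : A
        (r) : B
        (r) : B
      (k (m) (r) (r)) : A
    (f (k (m) (r) (r))) : B
        (m) : A
        (r) : B
        (r) : B
      (k (m) (r) (r)) : A
        (m) : A
      (f (m)) : B
        (m) : A
        (r) : B
        (r) : B
      (k (m) (r) (r)) : A
    (t (k (m) (r) (r)) (f (m)) (k (m) (r) (r))) : A
  (t (k (k (m) (r) (r)) (f (m)) (w (m) (m) (m))) (f (k (m) (r) (r))) (t (k (m) (r) (r)) (f (m)) (k (m) (r) (r)))) : A

ill-sorted at position [0, 0, 2]: expected A, got B


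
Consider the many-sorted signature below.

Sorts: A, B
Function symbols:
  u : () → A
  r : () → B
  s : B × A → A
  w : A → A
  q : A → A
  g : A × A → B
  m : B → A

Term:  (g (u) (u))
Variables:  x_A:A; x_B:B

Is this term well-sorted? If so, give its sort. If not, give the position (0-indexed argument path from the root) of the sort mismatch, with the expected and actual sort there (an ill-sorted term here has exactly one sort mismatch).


  (u) : A
  (u) : A
(g (u) (u)) : B

well-sorted; sort = B
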